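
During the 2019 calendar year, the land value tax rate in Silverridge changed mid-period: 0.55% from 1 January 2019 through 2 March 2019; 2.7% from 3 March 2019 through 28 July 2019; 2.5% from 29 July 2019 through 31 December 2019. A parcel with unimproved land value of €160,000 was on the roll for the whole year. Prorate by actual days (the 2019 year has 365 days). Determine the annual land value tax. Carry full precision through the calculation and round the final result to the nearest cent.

1 January – 2 March 2019: 61 days at 0.55% → €160,000 × 0.55% × 61/365 = €147.0685
3 March – 28 July 2019: 148 days at 2.7% → €160,000 × 2.7% × 148/365 = €1,751.6712
29 July – 31 December 2019: 156 days at 2.5% → €160,000 × 2.5% × 156/365 = €1,709.5890
Total = €3,608.3288

€3,608.33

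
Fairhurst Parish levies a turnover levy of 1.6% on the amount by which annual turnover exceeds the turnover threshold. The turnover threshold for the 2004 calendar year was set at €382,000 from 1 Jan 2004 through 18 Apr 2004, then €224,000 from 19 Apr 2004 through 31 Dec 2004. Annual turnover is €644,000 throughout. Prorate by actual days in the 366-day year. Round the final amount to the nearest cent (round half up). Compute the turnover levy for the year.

€5,967.13

1 Jan – 18 Apr 2004: 109 days, exemption €382,000 → (€644,000 − €382,000) × 1.6% × 109/366 = €1,248.4372
19 Apr – 31 Dec 2004: 257 days, exemption €224,000 → (€644,000 − €224,000) × 1.6% × 257/366 = €4,718.6885
Total = €5,967.1257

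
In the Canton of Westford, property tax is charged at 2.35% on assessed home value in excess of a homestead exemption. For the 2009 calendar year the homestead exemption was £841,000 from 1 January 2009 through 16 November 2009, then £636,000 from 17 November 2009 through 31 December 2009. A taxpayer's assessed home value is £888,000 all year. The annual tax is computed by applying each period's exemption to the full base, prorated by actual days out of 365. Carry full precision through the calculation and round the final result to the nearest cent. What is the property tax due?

£1,698.44

1 January – 16 November 2009: 320 days, exemption £841,000 → (£888,000 − £841,000) × 2.35% × 320/365 = £968.3288
17 November – 31 December 2009: 45 days, exemption £636,000 → (£888,000 − £636,000) × 2.35% × 45/365 = £730.1096
Total = £1,698.4384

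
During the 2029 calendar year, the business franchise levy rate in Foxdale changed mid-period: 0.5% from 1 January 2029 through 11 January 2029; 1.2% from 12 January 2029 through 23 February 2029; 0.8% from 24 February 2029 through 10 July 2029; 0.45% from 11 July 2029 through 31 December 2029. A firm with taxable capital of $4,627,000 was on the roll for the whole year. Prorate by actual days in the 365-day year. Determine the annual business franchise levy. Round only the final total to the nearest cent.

1 January – 11 January 2029: 11 days at 0.5% → $4,627,000 × 0.5% × 11/365 = $697.2192
12 January – 23 February 2029: 43 days at 1.2% → $4,627,000 × 1.2% × 43/365 = $6,541.1836
24 February – 10 July 2029: 137 days at 0.8% → $4,627,000 × 0.8% × 137/365 = $13,893.6767
11 July – 31 December 2029: 174 days at 0.45% → $4,627,000 × 0.45% × 174/365 = $9,925.8658
Total = $31,057.9452

$31,057.95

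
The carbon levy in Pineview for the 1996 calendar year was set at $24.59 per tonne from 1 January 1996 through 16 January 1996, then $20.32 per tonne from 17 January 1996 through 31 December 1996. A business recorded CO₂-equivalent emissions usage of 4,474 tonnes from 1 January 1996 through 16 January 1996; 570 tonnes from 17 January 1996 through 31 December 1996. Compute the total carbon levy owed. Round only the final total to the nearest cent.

$121598.06

1 January – 16 January 1996: 4,474 tonnes at $24.59/tonne → $110015.66
17 January – 31 December 1996: 570 tonnes at $20.32/tonne → $11582.40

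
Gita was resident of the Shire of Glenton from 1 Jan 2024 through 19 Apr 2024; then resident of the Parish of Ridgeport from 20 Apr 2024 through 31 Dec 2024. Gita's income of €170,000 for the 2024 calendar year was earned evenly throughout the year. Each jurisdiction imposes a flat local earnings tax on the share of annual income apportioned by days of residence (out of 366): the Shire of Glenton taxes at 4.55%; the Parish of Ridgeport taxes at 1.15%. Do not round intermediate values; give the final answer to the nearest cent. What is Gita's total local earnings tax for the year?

€3,692.16

The Shire of Glenton, 1 Jan – 19 Apr 2024: 110 days → €170,000 × 4.55% × 110/366 = €2,324.7268
The Parish of Ridgeport, 20 Apr – 31 Dec 2024: 256 days → €170,000 × 1.15% × 256/366 = €1,367.4317
Total = €3,692.1585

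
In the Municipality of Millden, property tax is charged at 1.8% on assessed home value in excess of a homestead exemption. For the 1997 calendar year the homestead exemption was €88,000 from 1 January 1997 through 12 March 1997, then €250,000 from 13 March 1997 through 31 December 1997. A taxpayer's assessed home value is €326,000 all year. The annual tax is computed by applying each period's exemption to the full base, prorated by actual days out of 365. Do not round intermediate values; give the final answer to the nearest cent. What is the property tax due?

1 January – 12 March 1997: 71 days, exemption €88,000 → (€326,000 − €88,000) × 1.8% × 71/365 = €833.3260
13 March – 31 December 1997: 294 days, exemption €250,000 → (€326,000 − €250,000) × 1.8% × 294/365 = €1,101.8959
Total = €1,935.2219

€1,935.22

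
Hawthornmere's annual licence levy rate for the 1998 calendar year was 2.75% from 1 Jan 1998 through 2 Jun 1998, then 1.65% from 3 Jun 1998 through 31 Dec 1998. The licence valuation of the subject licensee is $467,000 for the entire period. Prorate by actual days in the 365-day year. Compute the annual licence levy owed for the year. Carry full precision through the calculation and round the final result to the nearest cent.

1 Jan – 2 Jun 1998: 153 days at 2.75% → $467,000 × 2.75% × 153/365 = $5,383.2945
3 Jun – 31 Dec 1998: 212 days at 1.65% → $467,000 × 1.65% × 212/365 = $4,475.5233
Total = $9,858.8178

$9,858.82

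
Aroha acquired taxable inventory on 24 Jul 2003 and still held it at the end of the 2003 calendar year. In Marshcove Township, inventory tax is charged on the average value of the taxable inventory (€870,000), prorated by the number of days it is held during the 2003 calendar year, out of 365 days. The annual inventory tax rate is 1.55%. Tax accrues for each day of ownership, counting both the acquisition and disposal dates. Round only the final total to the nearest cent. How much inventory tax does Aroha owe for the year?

€5,948.18

Days held (24 Jul – 31 Dec 2003): 161 out of 365
Tax = €870,000 × 1.55% × 161/365 = €5,948.1781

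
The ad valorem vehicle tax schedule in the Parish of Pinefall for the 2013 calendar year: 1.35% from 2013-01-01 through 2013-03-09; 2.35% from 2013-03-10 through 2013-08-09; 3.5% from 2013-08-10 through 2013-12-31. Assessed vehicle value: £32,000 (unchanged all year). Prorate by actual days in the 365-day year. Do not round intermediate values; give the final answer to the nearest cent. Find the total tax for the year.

£837.57

2013-01-01 to 2013-03-09: 68 days at 1.35% → £32,000 × 1.35% × 68/365 = £80.4822
2013-03-10 to 2013-08-09: 153 days at 2.35% → £32,000 × 2.35% × 153/365 = £315.2219
2013-08-10 to 2013-12-31: 144 days at 3.5% → £32,000 × 3.5% × 144/365 = £441.8630
Total = £837.5671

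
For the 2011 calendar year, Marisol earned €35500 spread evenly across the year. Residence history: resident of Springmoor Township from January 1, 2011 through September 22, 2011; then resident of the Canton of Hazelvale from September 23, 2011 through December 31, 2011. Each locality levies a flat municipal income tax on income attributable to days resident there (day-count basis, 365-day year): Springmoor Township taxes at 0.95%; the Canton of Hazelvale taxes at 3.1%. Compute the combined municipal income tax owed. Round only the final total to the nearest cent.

Springmoor Township, January 1 – September 22, 2011: 265 days → €35500 × 0.95% × 265/365 = €244.8527
The Canton of Hazelvale, September 23 – December 31, 2011: 100 days → €35500 × 3.1% × 100/365 = €301.5068
Total = €546.3596

€546.36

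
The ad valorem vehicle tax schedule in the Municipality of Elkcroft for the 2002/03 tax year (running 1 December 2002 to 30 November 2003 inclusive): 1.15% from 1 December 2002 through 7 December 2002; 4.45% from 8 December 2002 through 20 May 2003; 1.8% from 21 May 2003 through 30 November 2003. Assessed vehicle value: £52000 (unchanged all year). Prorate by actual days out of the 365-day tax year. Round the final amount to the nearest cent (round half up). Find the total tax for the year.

1 December – 7 December 2002: 7 days at 1.15% → £52000 × 1.15% × 7/365 = £11.4685
8 December 2002 – 20 May 2003: 164 days at 4.45% → £52000 × 4.45% × 164/365 = £1039.7151
21 May – 30 November 2003: 194 days at 1.8% → £52000 × 1.8% × 194/365 = £497.4904
Total = £1548.6740

£1548.67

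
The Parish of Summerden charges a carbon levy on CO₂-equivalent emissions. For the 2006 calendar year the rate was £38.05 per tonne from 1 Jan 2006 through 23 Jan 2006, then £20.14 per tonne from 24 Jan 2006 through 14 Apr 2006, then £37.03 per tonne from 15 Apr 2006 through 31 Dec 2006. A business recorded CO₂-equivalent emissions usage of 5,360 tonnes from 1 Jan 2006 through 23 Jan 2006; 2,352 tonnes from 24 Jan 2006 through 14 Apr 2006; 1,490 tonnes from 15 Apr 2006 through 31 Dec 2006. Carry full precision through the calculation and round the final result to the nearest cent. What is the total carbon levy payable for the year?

£306,491.98

1 Jan – 23 Jan 2006: 5,360 tonnes at £38.05/tonne → £203,948.00
24 Jan – 14 Apr 2006: 2,352 tonnes at £20.14/tonne → £47,369.28
15 Apr – 31 Dec 2006: 1,490 tonnes at £37.03/tonne → £55,174.70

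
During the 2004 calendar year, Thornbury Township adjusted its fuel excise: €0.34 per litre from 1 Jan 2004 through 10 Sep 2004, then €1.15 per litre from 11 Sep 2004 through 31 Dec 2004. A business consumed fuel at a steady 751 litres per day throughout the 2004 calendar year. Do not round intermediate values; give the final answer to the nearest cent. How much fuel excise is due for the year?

€161,585.16

1 Jan – 10 Sep 2004: 254 days × 751 litres/day = 190,754 litres at €0.34/litre → €64,856.36
11 Sep – 31 Dec 2004: 112 days × 751 litres/day = 84,112 litres at €1.15/litre → €96,728.80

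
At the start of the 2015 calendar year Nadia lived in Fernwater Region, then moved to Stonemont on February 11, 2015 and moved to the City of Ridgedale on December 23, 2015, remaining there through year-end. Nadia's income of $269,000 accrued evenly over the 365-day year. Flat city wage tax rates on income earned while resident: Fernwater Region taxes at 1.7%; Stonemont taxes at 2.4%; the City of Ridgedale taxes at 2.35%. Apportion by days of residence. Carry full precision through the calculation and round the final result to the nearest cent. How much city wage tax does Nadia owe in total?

$6,241.17

Fernwater Region, January 1 – February 10, 2015: 41 days → $269,000 × 1.7% × 41/365 = $513.6795
Stonemont, February 11 – December 22, 2015: 315 days → $269,000 × 2.4% × 315/365 = $5,571.6164
The City of Ridgedale, December 23 – December 31, 2015: 9 days → $269,000 × 2.35% × 9/365 = $155.8726
Total = $6,241.1685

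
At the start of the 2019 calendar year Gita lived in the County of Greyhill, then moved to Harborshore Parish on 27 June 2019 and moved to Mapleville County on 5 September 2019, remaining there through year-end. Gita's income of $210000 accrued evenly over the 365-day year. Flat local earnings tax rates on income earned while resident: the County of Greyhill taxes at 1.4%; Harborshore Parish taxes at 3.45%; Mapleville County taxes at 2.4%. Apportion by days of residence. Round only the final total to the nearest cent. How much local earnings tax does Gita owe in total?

The County of Greyhill, 1 January – 26 June 2019: 177 days → $210000 × 1.4% × 177/365 = $1425.6986
Harborshore Parish, 27 June – 4 September 2019: 70 days → $210000 × 3.45% × 70/365 = $1389.4521
Mapleville County, 5 September – 31 December 2019: 118 days → $210000 × 2.4% × 118/365 = $1629.3699
Total = $4444.5205

$4444.52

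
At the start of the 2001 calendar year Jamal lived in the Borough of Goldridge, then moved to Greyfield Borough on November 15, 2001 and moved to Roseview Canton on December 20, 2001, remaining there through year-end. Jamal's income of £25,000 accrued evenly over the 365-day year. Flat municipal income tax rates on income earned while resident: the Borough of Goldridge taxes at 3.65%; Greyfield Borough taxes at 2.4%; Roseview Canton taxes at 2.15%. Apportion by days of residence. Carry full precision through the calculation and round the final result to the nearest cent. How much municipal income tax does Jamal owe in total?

The Borough of Goldridge, January 1 – November 14, 2001: 318 days → £25,000 × 3.65% × 318/365 = £795.0000
Greyfield Borough, November 15 – December 19, 2001: 35 days → £25,000 × 2.4% × 35/365 = £57.5342
Roseview Canton, December 20 – December 31, 2001: 12 days → £25,000 × 2.15% × 12/365 = £17.6712
Total = £870.2055

£870.21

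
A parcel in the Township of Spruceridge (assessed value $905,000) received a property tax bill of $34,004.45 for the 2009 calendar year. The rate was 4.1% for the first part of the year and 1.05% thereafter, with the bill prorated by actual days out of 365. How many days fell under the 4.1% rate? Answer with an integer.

Let d = days at the first rate; then 365 − d days at the second rate.
$905,000 × [4.1%·d + 1.05%·(365−d)] / 365 = $34,004.45
Solving gives d = 324, so the new rate took effect on 21 November 2009.

324 days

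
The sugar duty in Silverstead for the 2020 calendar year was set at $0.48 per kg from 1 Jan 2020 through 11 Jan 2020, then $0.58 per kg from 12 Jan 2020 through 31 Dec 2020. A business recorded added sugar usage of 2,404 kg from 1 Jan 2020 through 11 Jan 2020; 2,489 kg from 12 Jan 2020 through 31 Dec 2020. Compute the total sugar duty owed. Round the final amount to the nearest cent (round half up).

$2,597.54

1 Jan – 11 Jan 2020: 2,404 kg at $0.48/kg → $1,153.92
12 Jan – 31 Dec 2020: 2,489 kg at $0.58/kg → $1,443.62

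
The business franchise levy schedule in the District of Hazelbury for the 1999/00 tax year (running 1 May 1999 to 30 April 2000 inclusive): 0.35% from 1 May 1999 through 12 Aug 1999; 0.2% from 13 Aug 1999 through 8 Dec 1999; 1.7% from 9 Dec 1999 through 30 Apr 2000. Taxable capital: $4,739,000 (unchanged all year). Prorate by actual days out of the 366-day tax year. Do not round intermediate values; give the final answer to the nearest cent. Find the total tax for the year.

1 May – 12 Aug 1999: 104 days at 0.35% → $4,739,000 × 0.35% × 104/366 = $4,713.1038
13 Aug – 8 Dec 1999: 118 days at 0.2% → $4,739,000 × 0.2% × 118/366 = $3,055.7486
9 Dec 1999 – 30 Apr 2000: 144 days at 1.7% → $4,739,000 × 1.7% × 144/366 = $31,696.9180
Total = $39,465.7705

$39,465.77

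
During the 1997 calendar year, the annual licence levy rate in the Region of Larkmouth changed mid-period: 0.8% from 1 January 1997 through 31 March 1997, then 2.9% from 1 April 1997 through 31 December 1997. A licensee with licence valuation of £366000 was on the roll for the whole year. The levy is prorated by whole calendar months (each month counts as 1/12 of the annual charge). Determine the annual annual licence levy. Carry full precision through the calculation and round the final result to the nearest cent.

£8692.50

1 January – 31 March 1997: 3 months at 0.8% → £366000 × 0.8% × 3/12 = £732.0000
1 April – 31 December 1997: 9 months at 2.9% → £366000 × 2.9% × 9/12 = £7960.5000
Total = £8692.5000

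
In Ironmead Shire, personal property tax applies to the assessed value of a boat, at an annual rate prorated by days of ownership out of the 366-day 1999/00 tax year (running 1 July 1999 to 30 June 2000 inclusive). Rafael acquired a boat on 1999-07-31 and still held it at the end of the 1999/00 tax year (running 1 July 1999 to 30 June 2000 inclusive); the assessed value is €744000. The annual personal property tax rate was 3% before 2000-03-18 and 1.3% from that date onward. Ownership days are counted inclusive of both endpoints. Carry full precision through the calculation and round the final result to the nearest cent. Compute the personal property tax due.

1999-07-31 to 2000-03-17: 231 days at 3% → €744000 × 3% × 231/366 = €14087.2131
2000-03-18 to 2000-06-30: 105 days at 1.3% → €744000 × 1.3% × 105/366 = €2774.7541
Total = €16861.9672

€16861.97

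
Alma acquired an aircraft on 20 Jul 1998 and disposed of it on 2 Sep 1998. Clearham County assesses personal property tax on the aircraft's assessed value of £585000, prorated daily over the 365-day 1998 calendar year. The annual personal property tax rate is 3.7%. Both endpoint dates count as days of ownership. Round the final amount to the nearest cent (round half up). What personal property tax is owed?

£2668.56

Days held (20 Jul – 2 Sep 1998): 45 out of 365
Tax = £585000 × 3.7% × 45/365 = £2668.5616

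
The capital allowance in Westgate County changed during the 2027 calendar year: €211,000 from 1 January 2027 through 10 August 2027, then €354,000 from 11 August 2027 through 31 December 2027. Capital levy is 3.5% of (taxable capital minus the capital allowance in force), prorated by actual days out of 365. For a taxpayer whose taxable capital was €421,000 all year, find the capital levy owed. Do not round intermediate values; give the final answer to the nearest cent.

€5,389.14

1 January – 10 August 2027: 222 days, exemption €211,000 → (€421,000 − €211,000) × 3.5% × 222/365 = €4,470.4110
11 August – 31 December 2027: 143 days, exemption €354,000 → (€421,000 − €354,000) × 3.5% × 143/365 = €918.7260
Total = €5,389.1370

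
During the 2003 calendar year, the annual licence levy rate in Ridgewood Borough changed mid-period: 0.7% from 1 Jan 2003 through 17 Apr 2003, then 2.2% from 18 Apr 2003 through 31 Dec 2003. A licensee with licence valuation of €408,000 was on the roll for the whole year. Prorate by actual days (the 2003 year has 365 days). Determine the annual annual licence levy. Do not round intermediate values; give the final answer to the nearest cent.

1 Jan – 17 Apr 2003: 107 days at 0.7% → €408,000 × 0.7% × 107/365 = €837.2384
18 Apr – 31 Dec 2003: 258 days at 2.2% → €408,000 × 2.2% × 258/365 = €6,344.6795
Total = €7,181.9178

€7,181.92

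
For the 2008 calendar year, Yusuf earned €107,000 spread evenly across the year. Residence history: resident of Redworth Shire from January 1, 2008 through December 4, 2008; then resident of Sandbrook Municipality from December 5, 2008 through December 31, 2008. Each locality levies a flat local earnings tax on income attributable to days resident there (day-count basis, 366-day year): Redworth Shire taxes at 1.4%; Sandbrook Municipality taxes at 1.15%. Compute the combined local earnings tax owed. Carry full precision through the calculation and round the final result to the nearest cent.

Redworth Shire, January 1 – December 4, 2008: 339 days → €107,000 × 1.4% × 339/366 = €1,387.4918
Sandbrook Municipality, December 5 – December 31, 2008: 27 days → €107,000 × 1.15% × 27/366 = €90.7746
Total = €1,478.2664

€1,478.27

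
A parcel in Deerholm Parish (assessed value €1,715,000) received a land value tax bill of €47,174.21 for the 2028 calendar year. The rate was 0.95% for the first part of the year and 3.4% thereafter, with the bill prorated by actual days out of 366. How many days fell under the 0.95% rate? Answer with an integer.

Let d = days at the first rate; then 366 − d days at the second rate.
€1,715,000 × [0.95%·d + 3.4%·(366−d)] / 366 = €47,174.21
Solving gives d = 97, so the new rate took effect on 7 April 2028.

97 days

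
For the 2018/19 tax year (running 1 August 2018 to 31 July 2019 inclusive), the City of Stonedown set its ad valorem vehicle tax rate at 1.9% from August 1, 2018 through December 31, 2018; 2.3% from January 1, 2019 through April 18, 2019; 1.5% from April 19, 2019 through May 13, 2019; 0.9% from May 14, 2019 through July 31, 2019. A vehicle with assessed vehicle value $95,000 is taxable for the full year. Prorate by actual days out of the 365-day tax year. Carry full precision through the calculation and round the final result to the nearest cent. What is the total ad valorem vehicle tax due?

August 1 – December 31, 2018: 153 days at 1.9% → $95,000 × 1.9% × 153/365 = $756.6164
January 1 – April 18, 2019: 108 days at 2.3% → $95,000 × 2.3% × 108/365 = $646.5205
April 19 – May 13, 2019: 25 days at 1.5% → $95,000 × 1.5% × 25/365 = $97.6027
May 14 – July 31, 2019: 79 days at 0.9% → $95,000 × 0.9% × 79/365 = $185.0548
Total = $1,685.7945

$1,685.79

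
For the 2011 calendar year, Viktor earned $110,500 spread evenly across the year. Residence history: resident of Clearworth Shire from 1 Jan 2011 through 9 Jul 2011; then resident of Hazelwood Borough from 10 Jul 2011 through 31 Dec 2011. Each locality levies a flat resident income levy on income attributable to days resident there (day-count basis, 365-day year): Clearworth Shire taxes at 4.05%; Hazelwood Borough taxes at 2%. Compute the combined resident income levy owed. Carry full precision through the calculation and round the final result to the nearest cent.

Clearworth Shire, 1 Jan – 9 Jul 2011: 190 days → $110,500 × 4.05% × 190/365 = $2,329.5822
Hazelwood Borough, 10 Jul – 31 Dec 2011: 175 days → $110,500 × 2% × 175/365 = $1,059.5890
Total = $3,389.1712

$3,389.17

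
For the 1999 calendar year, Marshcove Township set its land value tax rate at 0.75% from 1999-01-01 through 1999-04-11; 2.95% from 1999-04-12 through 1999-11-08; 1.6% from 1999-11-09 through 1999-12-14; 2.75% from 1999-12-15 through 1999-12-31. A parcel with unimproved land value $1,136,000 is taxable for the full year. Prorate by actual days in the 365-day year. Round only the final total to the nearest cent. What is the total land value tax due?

1999-01-01 to 1999-04-11: 101 days at 0.75% → $1,136,000 × 0.75% × 101/365 = $2,357.5890
1999-04-12 to 1999-11-08: 211 days at 2.95% → $1,136,000 × 2.95% × 211/365 = $19,372.6904
1999-11-09 to 1999-12-14: 36 days at 1.6% → $1,136,000 × 1.6% × 36/365 = $1,792.7014
1999-12-15 to 1999-12-31: 17 days at 2.75% → $1,136,000 × 2.75% × 17/365 = $1,455.0137
Total = $24,977.9945

$24,977.99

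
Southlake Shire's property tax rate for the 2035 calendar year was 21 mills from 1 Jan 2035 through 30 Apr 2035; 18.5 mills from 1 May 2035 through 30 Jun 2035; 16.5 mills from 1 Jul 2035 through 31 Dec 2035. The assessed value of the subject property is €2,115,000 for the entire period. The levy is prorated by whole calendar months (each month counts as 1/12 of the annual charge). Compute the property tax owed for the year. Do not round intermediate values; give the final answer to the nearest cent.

€38,775.00

1 Jan – 30 Apr 2035: 4 months at 21 mills → €2,115,000 × 2.1% × 4/12 = €14,805.0000
1 May – 30 Jun 2035: 2 months at 18.5 mills → €2,115,000 × 1.85% × 2/12 = €6,521.2500
1 Jul – 31 Dec 2035: 6 months at 16.5 mills → €2,115,000 × 1.65% × 6/12 = €17,448.7500
Total = €38,775.0000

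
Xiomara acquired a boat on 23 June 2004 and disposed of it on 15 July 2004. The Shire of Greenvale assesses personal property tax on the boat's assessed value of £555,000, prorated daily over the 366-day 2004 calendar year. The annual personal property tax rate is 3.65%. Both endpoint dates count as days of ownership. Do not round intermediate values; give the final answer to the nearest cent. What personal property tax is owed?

Days held (23 June – 15 July 2004): 23 out of 366
Tax = £555,000 × 3.65% × 23/366 = £1,273.0123

£1,273.01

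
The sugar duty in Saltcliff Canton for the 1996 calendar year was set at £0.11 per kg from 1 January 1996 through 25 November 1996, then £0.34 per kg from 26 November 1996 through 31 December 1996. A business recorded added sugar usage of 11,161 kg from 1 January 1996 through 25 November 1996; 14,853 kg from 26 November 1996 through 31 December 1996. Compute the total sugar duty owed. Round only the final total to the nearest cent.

£6,277.73

1 January – 25 November 1996: 11,161 kg at £0.11/kg → £1,227.71
26 November – 31 December 1996: 14,853 kg at £0.34/kg → £5,050.02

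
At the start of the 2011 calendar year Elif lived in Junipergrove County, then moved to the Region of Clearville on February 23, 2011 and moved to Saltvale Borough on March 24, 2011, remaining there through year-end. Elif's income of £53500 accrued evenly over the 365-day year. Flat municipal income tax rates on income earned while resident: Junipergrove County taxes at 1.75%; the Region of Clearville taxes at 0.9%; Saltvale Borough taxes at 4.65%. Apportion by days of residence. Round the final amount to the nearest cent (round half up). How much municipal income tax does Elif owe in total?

Junipergrove County, January 1 – February 22, 2011: 53 days → £53500 × 1.75% × 53/365 = £135.9486
The Region of Clearville, February 23 – March 23, 2011: 29 days → £53500 × 0.9% × 29/365 = £38.2562
Saltvale Borough, March 24 – December 31, 2011: 283 days → £53500 × 4.65% × 283/365 = £1928.8582
Total = £2103.0630

£2103.06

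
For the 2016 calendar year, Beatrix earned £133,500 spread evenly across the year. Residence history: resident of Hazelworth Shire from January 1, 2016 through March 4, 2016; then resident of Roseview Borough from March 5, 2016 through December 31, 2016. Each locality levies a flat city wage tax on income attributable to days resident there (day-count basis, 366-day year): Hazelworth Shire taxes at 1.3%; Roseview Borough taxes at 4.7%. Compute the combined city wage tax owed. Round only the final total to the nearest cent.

£5,480.80

Hazelworth Shire, January 1 – March 4, 2016: 64 days → £133,500 × 1.3% × 64/366 = £303.4754
Roseview Borough, March 5 – December 31, 2016: 302 days → £133,500 × 4.7% × 302/366 = £5,177.3197
Total = £5,480.7951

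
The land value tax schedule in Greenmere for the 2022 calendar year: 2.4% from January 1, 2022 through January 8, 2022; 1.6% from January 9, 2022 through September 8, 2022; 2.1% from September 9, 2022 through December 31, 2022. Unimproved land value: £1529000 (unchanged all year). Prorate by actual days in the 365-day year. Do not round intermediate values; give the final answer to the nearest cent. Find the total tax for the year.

£27119.85

January 1 – January 8, 2022: 8 days at 2.4% → £1529000 × 2.4% × 8/365 = £804.2959
January 9 – September 8, 2022: 243 days at 1.6% → £1529000 × 1.6% × 243/365 = £16286.9918
September 9 – December 31, 2022: 114 days at 2.1% → £1529000 × 2.1% × 114/365 = £10028.5644
Total = £27119.8521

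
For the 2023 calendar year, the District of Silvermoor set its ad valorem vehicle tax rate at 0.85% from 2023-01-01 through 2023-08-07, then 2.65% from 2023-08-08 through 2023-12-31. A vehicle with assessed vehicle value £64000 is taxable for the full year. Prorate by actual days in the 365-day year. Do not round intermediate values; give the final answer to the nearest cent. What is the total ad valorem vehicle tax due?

£1004.80

2023-01-01 to 2023-08-07: 219 days at 0.85% → £64000 × 0.85% × 219/365 = £326.4000
2023-08-08 to 2023-12-31: 146 days at 2.65% → £64000 × 2.65% × 146/365 = £678.4000
Total = £1004.8000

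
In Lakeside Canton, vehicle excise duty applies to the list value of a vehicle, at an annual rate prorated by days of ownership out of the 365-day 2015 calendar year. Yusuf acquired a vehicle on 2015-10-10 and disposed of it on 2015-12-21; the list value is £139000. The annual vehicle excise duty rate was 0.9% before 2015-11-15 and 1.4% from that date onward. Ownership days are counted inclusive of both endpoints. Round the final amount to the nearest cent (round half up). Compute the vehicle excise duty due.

2015-10-10 to 2015-11-14: 36 days at 0.9% → £139000 × 0.9% × 36/365 = £123.3863
2015-11-15 to 2015-12-21: 37 days at 1.4% → £139000 × 1.4% × 37/365 = £197.2658
Total = £320.6521

£320.65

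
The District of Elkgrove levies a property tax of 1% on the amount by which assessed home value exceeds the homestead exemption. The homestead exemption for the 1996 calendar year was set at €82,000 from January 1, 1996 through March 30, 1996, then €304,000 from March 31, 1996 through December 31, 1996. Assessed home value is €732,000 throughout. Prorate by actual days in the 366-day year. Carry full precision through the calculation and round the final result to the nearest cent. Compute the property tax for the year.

€4,825.90

January 1 – March 30, 1996: 90 days, exemption €82,000 → (€732,000 − €82,000) × 1% × 90/366 = €1,598.3607
March 31 – December 31, 1996: 276 days, exemption €304,000 → (€732,000 − €304,000) × 1% × 276/366 = €3,227.5410
Total = €4,825.9016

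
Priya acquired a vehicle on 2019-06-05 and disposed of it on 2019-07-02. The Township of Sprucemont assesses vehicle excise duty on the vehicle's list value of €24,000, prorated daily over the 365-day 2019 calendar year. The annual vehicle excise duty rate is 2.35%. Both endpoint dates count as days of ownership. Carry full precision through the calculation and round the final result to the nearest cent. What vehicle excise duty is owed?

Days held (2019-06-05 to 2019-07-02): 28 out of 365
Tax = €24,000 × 2.35% × 28/365 = €43.2658

€43.27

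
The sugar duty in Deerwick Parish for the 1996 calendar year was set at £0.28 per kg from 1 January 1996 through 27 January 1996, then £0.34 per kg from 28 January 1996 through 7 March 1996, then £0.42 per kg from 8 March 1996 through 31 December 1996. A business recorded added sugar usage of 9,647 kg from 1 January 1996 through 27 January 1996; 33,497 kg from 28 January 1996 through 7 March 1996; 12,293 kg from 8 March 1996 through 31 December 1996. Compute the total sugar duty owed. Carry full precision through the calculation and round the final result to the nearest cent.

1 January – 27 January 1996: 9,647 kg at £0.28/kg → £2701.16
28 January – 7 March 1996: 33,497 kg at £0.34/kg → £11388.98
8 March – 31 December 1996: 12,293 kg at £0.42/kg → £5163.06

£19253.20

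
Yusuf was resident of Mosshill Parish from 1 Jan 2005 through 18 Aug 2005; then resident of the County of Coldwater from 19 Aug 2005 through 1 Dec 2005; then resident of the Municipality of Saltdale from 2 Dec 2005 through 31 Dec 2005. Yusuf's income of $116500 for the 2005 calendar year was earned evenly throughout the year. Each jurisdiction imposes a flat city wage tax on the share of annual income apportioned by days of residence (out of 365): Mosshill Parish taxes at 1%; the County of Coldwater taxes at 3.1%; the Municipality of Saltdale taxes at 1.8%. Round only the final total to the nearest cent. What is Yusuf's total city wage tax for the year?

$1945.39

Mosshill Parish, 1 Jan – 18 Aug 2005: 230 days → $116500 × 1% × 230/365 = $734.1096
The County of Coldwater, 19 Aug – 1 Dec 2005: 105 days → $116500 × 3.1% × 105/365 = $1038.9247
The Municipality of Saltdale, 2 Dec – 31 Dec 2005: 30 days → $116500 × 1.8% × 30/365 = $172.3562
Total = $1945.3904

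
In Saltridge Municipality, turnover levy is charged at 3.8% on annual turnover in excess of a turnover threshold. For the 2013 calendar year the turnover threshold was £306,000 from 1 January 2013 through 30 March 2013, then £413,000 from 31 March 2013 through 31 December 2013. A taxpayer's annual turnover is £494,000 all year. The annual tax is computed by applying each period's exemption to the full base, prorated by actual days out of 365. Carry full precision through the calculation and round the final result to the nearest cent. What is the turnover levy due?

1 January – 30 March 2013: 89 days, exemption £306,000 → (£494,000 − £306,000) × 3.8% × 89/365 = £1,741.9616
31 March – 31 December 2013: 276 days, exemption £413,000 → (£494,000 − £413,000) × 3.8% × 276/365 = £2,327.4740
Total = £4,069.4356

£4,069.44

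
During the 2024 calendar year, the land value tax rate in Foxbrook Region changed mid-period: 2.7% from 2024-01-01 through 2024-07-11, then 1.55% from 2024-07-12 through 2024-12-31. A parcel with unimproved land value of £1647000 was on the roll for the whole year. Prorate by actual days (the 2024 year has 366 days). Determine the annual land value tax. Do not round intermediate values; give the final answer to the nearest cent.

£35516.25

2024-01-01 to 2024-07-11: 193 days at 2.7% → £1647000 × 2.7% × 193/366 = £23449.5000
2024-07-12 to 2024-12-31: 173 days at 1.55% → £1647000 × 1.55% × 173/366 = £12066.7500
Total = £35516.2500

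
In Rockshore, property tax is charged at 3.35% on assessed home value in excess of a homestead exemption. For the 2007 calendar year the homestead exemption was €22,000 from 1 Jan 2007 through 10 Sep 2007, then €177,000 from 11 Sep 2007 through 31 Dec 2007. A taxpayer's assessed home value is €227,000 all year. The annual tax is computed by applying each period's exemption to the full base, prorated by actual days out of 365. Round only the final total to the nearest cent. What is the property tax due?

€5,274.18

1 Jan – 10 Sep 2007: 253 days, exemption €22,000 → (€227,000 − €22,000) × 3.35% × 253/365 = €4,760.2123
11 Sep – 31 Dec 2007: 112 days, exemption €177,000 → (€227,000 − €177,000) × 3.35% × 112/365 = €513.9726
Total = €5,274.1849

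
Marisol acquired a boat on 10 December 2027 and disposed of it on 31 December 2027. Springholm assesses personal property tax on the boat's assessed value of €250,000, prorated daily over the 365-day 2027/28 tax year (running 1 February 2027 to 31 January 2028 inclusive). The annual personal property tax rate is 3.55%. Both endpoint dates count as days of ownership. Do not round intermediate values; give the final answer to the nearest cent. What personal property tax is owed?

Days held (10 December – 31 December 2027): 22 out of 365
Tax = €250,000 × 3.55% × 22/365 = €534.9315

€534.93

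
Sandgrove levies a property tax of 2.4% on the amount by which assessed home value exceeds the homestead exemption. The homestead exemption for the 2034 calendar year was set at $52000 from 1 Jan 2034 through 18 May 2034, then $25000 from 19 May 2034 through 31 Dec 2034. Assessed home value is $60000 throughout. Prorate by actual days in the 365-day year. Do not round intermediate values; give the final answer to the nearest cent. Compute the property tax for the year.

1 Jan – 18 May 2034: 138 days, exemption $52000 → ($60000 − $52000) × 2.4% × 138/365 = $72.5918
19 May – 31 Dec 2034: 227 days, exemption $25000 → ($60000 − $25000) × 2.4% × 227/365 = $522.4110
Total = $595.0027

$595.00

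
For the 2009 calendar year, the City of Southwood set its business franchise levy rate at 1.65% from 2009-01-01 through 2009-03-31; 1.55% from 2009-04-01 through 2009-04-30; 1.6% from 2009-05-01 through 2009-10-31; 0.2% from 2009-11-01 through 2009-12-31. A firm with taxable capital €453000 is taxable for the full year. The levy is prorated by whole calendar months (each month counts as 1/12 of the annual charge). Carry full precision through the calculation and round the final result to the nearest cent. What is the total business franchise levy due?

2009-01-01 to 2009-03-31: 3 months at 1.65% → €453000 × 1.65% × 3/12 = €1868.6250
2009-04-01 to 2009-04-30: 1 month at 1.55% → €453000 × 1.55% × 1/12 = €585.1250
2009-05-01 to 2009-10-31: 6 months at 1.6% → €453000 × 1.6% × 6/12 = €3624.0000
2009-11-01 to 2009-12-31: 2 months at 0.2% → €453000 × 0.2% × 2/12 = €151.0000
Total = €6228.7500

€6228.75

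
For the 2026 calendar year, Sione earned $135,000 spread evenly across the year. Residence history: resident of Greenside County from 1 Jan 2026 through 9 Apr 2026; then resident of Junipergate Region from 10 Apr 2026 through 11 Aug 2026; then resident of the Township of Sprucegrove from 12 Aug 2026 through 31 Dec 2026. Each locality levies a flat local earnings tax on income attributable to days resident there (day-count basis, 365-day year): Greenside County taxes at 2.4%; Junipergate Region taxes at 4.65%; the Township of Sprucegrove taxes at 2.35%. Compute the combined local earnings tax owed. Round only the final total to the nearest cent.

Greenside County, 1 Jan – 9 Apr 2026: 99 days → $135,000 × 2.4% × 99/365 = $878.7945
Junipergate Region, 10 Apr – 11 Aug 2026: 124 days → $135,000 × 4.65% × 124/365 = $2,132.6301
The Township of Sprucegrove, 12 Aug – 31 Dec 2026: 142 days → $135,000 × 2.35% × 142/365 = $1,234.2329
Total = $4,245.6575

$4,245.66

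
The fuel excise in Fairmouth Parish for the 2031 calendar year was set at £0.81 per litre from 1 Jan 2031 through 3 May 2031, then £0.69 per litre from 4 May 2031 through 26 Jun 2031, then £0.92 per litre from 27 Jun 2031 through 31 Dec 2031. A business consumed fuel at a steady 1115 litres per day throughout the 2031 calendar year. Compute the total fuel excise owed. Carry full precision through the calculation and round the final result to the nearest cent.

1 Jan – 3 May 2031: 123 days × 1115 litres/day = 137,145 litres at £0.81/litre → £111087.45
4 May – 26 Jun 2031: 54 days × 1115 litres/day = 60,210 litres at £0.69/litre → £41544.90
27 Jun – 31 Dec 2031: 188 days × 1115 litres/day = 209,620 litres at £0.92/litre → £192850.40

£345482.75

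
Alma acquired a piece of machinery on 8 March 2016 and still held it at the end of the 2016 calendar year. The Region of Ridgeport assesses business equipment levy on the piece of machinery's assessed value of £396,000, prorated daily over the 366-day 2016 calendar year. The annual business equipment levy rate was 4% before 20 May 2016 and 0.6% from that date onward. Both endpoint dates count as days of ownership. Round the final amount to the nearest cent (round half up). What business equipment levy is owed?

£4,626.49

8 March – 19 May 2016: 73 days at 4% → £396,000 × 4% × 73/366 = £3,159.3443
20 May – 31 December 2016: 226 days at 0.6% → £396,000 × 0.6% × 226/366 = £1,467.1475
Total = £4,626.4918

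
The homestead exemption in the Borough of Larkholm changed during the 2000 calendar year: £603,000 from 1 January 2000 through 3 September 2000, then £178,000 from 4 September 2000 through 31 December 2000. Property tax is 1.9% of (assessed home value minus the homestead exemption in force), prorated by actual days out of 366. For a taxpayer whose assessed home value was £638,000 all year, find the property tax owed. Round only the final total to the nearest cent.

1 January – 3 September 2000: 247 days, exemption £603,000 → (£638,000 − £603,000) × 1.9% × 247/366 = £448.7842
4 September – 31 December 2000: 119 days, exemption £178,000 → (£638,000 − £178,000) × 1.9% × 119/366 = £2,841.6940
Total = £3,290.4781

£3,290.48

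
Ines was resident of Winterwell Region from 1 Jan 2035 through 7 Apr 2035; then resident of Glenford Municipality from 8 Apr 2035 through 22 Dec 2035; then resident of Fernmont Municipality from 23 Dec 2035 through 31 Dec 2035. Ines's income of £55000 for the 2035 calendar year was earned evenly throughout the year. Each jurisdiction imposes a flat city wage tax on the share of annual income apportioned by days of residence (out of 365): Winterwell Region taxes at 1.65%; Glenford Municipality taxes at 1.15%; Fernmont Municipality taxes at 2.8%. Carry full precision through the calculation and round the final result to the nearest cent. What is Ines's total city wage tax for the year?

£727.96

Winterwell Region, 1 Jan – 7 Apr 2035: 97 days → £55000 × 1.65% × 97/365 = £241.1712
Glenford Municipality, 8 Apr – 22 Dec 2035: 259 days → £55000 × 1.15% × 259/365 = £448.8151
Fernmont Municipality, 23 Dec – 31 Dec 2035: 9 days → £55000 × 2.8% × 9/365 = £37.9726
Total = £727.9589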